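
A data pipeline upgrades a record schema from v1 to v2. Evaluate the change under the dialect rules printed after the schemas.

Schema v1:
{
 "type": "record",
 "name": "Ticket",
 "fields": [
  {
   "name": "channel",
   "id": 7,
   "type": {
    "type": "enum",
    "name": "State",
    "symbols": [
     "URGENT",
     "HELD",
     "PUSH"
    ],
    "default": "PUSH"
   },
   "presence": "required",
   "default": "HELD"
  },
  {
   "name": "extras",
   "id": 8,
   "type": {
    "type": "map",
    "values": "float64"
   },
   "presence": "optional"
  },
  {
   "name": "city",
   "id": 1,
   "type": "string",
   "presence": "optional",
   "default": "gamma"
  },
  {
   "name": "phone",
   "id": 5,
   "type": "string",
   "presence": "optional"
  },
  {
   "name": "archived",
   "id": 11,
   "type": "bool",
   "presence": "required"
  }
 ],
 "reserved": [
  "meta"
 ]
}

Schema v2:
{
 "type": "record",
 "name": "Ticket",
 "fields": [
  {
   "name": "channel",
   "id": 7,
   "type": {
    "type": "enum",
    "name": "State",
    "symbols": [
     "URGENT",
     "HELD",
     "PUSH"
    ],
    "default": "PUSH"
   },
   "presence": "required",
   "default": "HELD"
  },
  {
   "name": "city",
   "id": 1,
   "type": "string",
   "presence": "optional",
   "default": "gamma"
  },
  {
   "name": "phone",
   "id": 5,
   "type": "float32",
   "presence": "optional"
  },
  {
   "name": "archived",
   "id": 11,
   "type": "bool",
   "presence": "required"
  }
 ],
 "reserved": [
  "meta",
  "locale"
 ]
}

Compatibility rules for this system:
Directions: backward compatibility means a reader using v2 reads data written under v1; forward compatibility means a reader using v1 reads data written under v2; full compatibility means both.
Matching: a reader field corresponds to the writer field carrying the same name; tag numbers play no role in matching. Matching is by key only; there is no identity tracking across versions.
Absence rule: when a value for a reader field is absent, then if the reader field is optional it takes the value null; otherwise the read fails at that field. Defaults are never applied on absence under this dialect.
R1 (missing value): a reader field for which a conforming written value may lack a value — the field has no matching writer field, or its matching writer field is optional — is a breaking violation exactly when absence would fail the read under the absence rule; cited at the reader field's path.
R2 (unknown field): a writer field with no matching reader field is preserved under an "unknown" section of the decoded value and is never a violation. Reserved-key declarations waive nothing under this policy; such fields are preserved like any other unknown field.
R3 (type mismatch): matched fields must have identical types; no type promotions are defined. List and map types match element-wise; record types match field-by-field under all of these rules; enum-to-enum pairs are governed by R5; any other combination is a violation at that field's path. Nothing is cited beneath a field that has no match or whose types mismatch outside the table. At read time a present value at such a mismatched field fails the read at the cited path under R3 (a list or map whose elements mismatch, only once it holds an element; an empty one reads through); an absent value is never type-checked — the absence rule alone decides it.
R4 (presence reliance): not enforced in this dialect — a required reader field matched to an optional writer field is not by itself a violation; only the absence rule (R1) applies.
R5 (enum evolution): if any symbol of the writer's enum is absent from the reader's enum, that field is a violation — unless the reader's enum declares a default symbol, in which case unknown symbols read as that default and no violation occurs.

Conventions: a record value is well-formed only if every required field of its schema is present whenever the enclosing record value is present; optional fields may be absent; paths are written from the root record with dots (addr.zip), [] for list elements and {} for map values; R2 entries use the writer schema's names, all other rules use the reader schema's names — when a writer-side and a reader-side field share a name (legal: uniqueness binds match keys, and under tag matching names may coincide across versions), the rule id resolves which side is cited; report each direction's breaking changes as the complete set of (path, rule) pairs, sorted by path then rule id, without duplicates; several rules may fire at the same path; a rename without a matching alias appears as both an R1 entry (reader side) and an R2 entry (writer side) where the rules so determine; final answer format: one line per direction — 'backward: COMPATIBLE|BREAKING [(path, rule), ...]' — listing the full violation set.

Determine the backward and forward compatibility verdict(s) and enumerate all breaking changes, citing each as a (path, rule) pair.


backward: BREAKING [(phone, R3)]; forward: BREAKING [(phone, R3)]

each type pair in Ticket: writer, then reader
checking backward for Ticket: reader v2 against writer v1:
  writer required, State -> State: reader channel maps from writer channel
  writer optional, string -> string: reader city maps from writer city
  writer optional, string -> float32: reader phone maps from writer phone
  writer required, bool -> bool: reader archived maps from writer archived
  leftover writer field: extras
  violation R3 at phone
  => backward verdict for Ticket: BREAKING, 1 violation(s)
checking forward for Ticket: reader v1 against writer v2:
  writer required, State -> State: reader channel maps from writer channel
  extras: no writer-side match
  writer optional, string -> string: reader city maps from writer city
  writer optional, float32 -> string: reader phone maps from writer phone
  writer required, bool -> bool: reader archived maps from writer archived
  violation R3 at phone
  => forward verdict for Ticket: BREAKING, 1 violation(s)


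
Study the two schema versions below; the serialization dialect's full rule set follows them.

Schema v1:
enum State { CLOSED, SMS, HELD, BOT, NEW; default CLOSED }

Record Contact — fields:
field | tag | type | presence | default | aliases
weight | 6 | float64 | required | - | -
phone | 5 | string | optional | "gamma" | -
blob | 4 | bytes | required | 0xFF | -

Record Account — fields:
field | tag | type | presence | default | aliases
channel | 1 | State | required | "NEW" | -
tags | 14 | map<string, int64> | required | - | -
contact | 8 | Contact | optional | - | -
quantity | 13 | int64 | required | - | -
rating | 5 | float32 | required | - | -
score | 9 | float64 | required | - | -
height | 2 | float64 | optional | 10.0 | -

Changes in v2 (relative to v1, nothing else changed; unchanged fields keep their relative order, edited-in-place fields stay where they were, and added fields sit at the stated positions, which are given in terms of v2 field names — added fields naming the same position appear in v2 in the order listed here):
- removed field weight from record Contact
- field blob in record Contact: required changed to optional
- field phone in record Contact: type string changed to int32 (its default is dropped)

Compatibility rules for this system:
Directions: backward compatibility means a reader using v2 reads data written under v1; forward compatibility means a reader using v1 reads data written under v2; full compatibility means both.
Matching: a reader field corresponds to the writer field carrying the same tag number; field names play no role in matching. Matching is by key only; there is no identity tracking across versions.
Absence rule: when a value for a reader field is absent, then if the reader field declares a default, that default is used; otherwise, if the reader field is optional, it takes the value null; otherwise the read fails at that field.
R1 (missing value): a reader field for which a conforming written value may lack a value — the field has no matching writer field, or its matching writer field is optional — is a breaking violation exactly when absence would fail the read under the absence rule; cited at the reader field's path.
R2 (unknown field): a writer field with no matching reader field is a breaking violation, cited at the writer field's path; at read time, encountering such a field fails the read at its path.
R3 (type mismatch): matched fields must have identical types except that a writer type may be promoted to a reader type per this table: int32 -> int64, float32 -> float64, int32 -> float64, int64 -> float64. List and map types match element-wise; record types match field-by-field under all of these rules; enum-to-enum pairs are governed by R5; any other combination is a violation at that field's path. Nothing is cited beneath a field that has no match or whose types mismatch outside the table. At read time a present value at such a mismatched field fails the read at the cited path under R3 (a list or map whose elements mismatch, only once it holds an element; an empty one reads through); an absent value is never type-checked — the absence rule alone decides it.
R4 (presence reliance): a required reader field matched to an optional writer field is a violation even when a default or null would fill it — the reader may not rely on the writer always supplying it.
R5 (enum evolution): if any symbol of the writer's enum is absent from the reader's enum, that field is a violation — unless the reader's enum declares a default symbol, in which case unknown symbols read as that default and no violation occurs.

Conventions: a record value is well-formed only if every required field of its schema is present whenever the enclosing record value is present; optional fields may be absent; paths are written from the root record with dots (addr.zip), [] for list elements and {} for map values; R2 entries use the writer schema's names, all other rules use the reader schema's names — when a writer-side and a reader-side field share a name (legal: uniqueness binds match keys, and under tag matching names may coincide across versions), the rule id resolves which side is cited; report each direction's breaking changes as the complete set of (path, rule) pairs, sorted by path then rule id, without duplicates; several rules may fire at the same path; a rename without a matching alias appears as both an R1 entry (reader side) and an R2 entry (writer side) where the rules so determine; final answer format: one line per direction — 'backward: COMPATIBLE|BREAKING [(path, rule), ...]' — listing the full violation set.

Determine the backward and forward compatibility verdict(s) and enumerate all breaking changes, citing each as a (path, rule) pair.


backward: BREAKING [(contact.phone, R3), (contact.weight, R2)]; forward: BREAKING [(contact.blob, R4), (contact.phone, R3), (contact.weight, R1)]

arrows below run writer -> reader for Account
checking backward for Account: reader v2 against writer v1:
  channel: paired with writer channel (State -> State; writer required)
  tags: paired with writer tags (map<string, int64> -> map<string, int64>; writer required)
  contact: paired with writer contact (Contact -> Contact; writer optional)
  quantity: paired with writer quantity (int64 -> int64; writer required)
  rating: paired with writer rating (float32 -> float32; writer required)
  score: paired with writer score (float64 -> float64; writer required)
  height: paired with writer height (float64 -> float64; writer optional)
  contact.phone: paired with writer contact.phone (string -> int32; writer optional)
  contact.blob: paired with writer contact.blob (bytes -> bytes; writer required)
  writer contact.weight: unknown to reader
  breaking: (contact.phone, R3)
  breaking: (contact.weight, R2)
  => 2 violation(s): backward is BREAKING for Account
checking forward for Account: reader v1 against writer v2:
  channel: paired with writer channel (State -> State; writer required)
  tags: paired with writer tags (map<string, int64> -> map<string, int64>; writer required)
  contact: paired with writer contact (Contact -> Contact; writer optional)
  quantity: paired with writer quantity (int64 -> int64; writer required)
  rating: paired with writer rating (float32 -> float32; writer required)
  score: paired with writer score (float64 -> float64; writer required)
  height: paired with writer height (float64 -> float64; writer optional)
  no writer field matches reader contact.weight
  contact.phone: paired with writer contact.phone (int32 -> string; writer optional)
  contact.blob: paired with writer contact.blob (bytes -> bytes; writer optional)
  breaking: (contact.blob, R4)
  breaking: (contact.phone, R3)
  breaking: (contact.weight, R1)
  => 3 violation(s): forward is BREAKING for Account


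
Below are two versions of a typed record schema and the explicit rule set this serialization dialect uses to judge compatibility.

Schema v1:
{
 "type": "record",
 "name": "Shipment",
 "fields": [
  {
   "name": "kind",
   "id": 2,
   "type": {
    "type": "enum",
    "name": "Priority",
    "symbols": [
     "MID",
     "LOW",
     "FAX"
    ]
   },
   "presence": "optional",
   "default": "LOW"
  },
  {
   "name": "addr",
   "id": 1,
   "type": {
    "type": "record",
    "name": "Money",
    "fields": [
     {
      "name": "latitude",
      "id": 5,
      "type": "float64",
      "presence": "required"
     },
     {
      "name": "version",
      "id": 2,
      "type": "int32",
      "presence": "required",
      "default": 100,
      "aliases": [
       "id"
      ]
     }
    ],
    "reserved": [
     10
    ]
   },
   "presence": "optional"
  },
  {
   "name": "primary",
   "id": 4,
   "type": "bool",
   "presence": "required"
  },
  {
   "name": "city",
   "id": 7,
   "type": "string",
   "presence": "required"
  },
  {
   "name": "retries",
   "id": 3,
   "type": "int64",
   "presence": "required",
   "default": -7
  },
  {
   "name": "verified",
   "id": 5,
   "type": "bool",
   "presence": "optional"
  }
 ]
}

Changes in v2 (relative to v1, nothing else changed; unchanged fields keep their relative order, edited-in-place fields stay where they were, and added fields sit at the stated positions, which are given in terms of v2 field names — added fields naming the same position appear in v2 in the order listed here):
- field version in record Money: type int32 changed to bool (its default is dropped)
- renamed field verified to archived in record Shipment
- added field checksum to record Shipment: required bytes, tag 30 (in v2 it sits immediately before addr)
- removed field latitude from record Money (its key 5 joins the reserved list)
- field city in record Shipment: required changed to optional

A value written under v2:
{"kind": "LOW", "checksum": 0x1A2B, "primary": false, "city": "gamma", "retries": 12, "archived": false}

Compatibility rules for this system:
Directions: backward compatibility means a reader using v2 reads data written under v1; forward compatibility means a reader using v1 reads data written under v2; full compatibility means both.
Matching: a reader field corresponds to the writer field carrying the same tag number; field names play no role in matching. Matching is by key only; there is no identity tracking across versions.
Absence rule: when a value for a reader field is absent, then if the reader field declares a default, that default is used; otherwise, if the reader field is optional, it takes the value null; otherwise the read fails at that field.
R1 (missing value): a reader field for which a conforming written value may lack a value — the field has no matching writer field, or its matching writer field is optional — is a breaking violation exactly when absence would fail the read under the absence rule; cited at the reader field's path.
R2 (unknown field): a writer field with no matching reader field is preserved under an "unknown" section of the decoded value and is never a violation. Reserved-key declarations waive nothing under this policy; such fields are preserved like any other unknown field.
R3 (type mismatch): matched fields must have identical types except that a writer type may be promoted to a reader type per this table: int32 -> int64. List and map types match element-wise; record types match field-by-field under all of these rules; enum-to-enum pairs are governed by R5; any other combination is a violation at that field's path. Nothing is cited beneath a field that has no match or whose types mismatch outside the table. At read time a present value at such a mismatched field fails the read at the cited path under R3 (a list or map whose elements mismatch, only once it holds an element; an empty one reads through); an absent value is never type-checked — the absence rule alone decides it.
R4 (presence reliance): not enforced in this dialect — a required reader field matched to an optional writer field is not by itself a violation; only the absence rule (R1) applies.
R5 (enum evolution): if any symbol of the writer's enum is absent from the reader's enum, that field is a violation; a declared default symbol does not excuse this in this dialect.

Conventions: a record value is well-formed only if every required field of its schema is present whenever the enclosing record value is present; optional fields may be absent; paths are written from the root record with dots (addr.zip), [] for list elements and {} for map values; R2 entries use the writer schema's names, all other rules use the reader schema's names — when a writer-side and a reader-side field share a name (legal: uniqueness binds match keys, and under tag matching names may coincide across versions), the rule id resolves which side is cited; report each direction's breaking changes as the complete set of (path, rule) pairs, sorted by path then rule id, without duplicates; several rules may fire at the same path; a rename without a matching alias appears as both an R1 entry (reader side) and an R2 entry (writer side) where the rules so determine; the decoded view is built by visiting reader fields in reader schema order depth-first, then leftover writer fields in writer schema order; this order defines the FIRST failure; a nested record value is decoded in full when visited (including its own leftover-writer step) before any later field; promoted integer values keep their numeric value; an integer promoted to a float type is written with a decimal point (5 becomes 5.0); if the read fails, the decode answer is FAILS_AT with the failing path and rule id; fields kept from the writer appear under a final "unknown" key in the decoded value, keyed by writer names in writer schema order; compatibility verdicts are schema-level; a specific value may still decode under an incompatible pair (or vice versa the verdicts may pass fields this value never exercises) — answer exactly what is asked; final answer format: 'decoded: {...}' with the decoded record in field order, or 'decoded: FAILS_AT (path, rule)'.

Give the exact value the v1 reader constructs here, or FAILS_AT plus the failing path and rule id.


each type pair in Shipment: writer, then reader
decode (reader v1):
  kind := "LOW"
  addr := null (not supplied -> null)
  primary := false
  city := "gamma"
  retries := 12
  verified := false (from writer archived)
  writer checksum: kept under "unknown"
  => decoded: {"kind": "LOW", "addr": null, "primary": false, "city": "gamma", "retries": 12, "verified": false, "unknown": {"checksum": 0x1A2B}}
the other Shipment changes do not affect what is asked:
  field version in record Money: type int32 changed to bool (its default is dropped) -> changes Shipment's schema-level verdicts only — the decode of this value is the same
  renamed field verified to archived in record Shipment -> fires no rule on Shipment under this dialect and leaves the result unchanged
  removed field latitude from record Money (its key 5 joins the reserved list) -> changes Shipment's schema-level verdicts only — the decode of this value is the same
  field city in record Shipment: required changed to optional -> changes Shipment's schema-level verdicts only — the decode of this value is the same

decoded: {"kind": "LOW", "addr": null, "primary": false, "city": "gamma", "retries": 12, "verified": false, "unknown": {"checksum": 0x1A2B}}


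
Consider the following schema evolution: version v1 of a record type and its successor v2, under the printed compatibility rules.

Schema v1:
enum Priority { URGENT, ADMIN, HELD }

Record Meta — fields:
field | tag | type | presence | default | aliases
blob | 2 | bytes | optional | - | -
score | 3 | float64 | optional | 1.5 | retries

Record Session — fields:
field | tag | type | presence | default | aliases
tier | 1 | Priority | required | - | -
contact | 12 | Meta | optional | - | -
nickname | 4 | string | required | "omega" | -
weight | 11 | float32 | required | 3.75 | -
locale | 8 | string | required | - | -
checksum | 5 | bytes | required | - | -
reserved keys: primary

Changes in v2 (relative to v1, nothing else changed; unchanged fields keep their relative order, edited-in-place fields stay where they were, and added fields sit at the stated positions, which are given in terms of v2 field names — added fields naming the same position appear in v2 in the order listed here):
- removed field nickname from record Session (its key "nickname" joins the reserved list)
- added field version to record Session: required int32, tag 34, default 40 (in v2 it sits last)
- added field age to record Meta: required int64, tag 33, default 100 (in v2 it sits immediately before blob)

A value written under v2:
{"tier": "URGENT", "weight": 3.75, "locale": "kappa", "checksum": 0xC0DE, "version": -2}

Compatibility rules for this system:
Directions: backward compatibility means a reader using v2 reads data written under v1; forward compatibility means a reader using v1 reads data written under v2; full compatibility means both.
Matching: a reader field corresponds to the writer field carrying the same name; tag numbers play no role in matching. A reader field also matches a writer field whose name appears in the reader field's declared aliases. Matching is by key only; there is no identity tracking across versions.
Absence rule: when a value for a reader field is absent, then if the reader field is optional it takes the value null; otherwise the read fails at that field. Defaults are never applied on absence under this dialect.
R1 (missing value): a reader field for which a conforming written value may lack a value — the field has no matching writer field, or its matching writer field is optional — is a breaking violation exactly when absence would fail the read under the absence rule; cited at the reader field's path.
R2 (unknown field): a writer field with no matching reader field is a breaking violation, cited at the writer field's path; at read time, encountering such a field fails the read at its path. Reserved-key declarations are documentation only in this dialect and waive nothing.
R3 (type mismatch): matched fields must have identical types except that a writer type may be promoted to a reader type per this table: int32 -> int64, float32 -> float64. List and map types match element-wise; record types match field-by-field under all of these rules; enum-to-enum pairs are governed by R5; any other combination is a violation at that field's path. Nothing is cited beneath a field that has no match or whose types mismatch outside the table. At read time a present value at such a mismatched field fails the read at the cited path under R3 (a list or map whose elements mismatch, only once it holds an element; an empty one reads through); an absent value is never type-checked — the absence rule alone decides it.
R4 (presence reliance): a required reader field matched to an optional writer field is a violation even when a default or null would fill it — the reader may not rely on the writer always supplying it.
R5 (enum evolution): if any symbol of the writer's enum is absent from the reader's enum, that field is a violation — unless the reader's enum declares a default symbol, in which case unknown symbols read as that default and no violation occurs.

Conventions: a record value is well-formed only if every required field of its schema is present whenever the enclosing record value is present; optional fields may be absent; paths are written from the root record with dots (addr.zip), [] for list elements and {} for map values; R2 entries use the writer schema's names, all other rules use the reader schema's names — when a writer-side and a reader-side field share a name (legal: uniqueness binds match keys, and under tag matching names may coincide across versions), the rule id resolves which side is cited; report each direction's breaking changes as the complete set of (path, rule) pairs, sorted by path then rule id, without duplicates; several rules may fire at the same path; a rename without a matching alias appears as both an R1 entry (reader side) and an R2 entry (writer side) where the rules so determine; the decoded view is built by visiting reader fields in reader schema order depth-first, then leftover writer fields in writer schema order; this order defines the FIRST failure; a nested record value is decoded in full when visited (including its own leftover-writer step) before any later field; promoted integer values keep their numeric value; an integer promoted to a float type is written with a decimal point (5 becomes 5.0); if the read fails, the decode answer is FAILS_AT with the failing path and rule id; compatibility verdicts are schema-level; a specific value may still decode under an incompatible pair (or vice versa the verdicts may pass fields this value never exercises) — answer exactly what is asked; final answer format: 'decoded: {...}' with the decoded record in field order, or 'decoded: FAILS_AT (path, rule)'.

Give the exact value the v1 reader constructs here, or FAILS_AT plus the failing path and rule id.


in Session below, arrows point writer -> reader
decoding the Session value with the v1 reader:
  tier := "URGENT"
  contact := null (missing; optional => null)
  read fails at nickname under R1 (no fill)
  => FAILS_AT (nickname, R1)
remaining Session differences; none change what is asked:
  added field age to record Meta: required int64, tag 33, default 100 (in v2 it sits immediately before blob) -> a verdict-level change on Session — the shown value reads the same
  added field version to record Session: required int32, tag 34, default 40 (in v2 it sits last) -> a verdict-level change on Session — the shown value reads the same

decoded: FAILS_AT (nickname, R1)


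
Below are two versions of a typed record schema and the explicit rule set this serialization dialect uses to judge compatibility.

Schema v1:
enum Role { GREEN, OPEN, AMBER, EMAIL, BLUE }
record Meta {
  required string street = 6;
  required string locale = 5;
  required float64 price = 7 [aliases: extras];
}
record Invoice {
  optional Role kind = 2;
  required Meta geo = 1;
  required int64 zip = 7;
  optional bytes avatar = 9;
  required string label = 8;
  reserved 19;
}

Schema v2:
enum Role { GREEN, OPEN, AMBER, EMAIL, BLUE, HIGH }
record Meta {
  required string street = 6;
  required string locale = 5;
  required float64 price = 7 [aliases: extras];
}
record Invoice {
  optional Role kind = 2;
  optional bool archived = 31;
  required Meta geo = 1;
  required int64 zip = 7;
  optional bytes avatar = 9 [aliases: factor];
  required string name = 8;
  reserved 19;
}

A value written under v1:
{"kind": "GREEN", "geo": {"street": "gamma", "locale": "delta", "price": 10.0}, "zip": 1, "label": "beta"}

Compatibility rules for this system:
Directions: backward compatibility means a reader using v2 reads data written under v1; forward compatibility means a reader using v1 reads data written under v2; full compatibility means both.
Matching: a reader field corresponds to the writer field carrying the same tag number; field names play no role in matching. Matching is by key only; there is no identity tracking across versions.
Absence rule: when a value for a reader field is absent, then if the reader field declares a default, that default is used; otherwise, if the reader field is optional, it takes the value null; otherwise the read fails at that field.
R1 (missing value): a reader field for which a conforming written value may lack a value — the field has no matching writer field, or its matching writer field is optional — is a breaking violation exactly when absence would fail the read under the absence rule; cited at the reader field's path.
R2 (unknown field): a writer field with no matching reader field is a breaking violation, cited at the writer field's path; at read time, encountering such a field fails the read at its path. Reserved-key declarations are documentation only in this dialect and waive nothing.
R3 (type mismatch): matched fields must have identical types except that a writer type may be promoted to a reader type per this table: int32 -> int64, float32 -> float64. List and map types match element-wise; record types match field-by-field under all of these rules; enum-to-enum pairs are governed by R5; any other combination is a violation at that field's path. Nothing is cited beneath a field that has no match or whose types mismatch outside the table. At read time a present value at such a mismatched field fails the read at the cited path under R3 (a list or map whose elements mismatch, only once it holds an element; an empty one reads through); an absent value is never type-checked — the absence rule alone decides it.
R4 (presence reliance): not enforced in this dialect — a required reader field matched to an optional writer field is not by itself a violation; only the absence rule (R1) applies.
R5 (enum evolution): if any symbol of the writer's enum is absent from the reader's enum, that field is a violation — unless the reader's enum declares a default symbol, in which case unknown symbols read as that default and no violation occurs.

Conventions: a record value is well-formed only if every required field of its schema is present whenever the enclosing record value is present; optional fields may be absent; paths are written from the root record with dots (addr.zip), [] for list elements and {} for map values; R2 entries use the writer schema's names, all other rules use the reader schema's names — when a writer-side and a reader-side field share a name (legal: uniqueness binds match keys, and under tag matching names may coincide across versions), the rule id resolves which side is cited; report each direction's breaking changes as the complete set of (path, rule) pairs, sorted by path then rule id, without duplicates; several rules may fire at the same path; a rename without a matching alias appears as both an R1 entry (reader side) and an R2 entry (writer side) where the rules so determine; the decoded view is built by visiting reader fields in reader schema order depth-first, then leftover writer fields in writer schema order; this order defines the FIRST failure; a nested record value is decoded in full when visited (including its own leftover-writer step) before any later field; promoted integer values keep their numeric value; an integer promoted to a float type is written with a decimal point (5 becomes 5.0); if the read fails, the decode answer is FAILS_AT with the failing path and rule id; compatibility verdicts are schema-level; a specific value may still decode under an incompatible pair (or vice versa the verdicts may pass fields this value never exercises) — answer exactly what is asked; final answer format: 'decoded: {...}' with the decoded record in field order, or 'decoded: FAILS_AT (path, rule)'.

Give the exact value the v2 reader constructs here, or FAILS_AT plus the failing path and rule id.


decoded: {"kind": "GREEN", "archived": null, "geo": {"street": "gamma", "locale": "delta", "price": 10.0}, "zip": 1, "avatar": null, "name": "beta"}

the writer's type comes first in each Invoice pair
migrating the Invoice value to v2:
  kind := "GREEN"
  archived := null (missing; optional => null)
  geo.street := "gamma"
  geo.locale := "delta"
  geo.price := 10.0
  zip := 1
  avatar := null (missing; optional => null)
  name := "beta" (from writer label)
  => decoded: {"kind": "GREEN", "archived": null, "geo": {"street": "gamma", "locale": "delta", "price": 10.0}, "zip": 1, "avatar": null, "name": "beta"}
checking off the Invoice differences that do not matter here:
  enum Role (field kind in record Invoice): symbol HIGH added -> changes Invoice's schema-level verdicts only — the decode of this value is the same


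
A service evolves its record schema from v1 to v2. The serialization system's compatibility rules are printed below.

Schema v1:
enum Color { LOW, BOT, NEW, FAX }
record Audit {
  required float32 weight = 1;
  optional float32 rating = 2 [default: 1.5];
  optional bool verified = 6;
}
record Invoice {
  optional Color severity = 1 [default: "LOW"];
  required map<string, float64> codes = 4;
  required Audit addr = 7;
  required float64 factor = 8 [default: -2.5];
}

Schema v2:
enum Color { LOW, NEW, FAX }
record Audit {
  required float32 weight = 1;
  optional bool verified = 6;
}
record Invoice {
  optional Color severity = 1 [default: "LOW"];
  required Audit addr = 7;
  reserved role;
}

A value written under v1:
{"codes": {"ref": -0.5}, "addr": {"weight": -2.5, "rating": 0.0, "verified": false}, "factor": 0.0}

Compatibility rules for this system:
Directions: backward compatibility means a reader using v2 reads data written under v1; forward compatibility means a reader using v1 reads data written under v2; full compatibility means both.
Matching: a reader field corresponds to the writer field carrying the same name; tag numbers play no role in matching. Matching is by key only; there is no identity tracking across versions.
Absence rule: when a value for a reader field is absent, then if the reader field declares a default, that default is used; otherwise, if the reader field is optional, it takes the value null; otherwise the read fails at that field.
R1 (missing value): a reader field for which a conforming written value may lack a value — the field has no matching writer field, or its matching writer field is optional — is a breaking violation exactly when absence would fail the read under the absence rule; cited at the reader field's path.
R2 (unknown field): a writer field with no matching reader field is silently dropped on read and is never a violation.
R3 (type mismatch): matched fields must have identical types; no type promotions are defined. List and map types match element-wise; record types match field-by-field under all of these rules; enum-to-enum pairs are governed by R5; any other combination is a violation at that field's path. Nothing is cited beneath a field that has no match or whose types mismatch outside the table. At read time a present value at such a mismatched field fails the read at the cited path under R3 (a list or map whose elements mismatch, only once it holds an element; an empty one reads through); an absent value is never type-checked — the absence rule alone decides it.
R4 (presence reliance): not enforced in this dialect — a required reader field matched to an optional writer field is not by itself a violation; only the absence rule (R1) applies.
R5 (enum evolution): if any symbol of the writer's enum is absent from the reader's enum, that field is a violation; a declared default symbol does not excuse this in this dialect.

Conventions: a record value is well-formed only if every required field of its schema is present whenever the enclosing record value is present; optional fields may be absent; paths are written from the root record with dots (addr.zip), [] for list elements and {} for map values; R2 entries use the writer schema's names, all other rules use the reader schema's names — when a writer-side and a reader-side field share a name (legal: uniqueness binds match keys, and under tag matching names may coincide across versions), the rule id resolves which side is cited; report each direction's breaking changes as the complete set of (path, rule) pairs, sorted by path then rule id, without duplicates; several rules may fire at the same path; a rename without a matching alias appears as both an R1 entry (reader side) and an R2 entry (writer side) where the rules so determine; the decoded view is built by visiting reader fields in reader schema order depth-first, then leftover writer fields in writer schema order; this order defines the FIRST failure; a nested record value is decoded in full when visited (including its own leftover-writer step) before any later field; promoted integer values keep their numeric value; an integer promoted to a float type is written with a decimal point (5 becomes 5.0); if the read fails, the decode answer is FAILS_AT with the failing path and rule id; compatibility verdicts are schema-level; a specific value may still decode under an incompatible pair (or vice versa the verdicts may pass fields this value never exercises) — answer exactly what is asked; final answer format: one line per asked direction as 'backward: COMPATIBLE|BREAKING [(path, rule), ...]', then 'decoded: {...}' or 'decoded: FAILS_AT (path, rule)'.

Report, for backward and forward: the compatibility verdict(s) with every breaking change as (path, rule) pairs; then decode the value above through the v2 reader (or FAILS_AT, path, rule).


arrows below run writer -> reader for Invoice
backward on Invoice — v2 reading data written by v1:
  writer optional, Color -> Color: reader severity maps from writer severity
  writer required, Audit -> Audit: reader addr maps from writer addr
  codes (writer side), unknown to reader
  factor (writer side), unknown to reader
  writer required, float32 -> float32: reader addr.weight maps from writer addr.weight
  writer optional, bool -> bool: reader addr.verified maps from writer addr.verified
  addr.rating (writer side), unknown to reader
  rule R5 violated at severity
  => backward: BREAKING (1)
forward on Invoice — v1 reading data written by v2:
  writer optional, Color -> Color: reader severity maps from writer severity
  codes: no writer-side match
  writer required, Audit -> Audit: reader addr maps from writer addr
  factor: no writer-side match
  writer required, float32 -> float32: reader addr.weight maps from writer addr.weight
  addr.rating: no writer-side match
  writer optional, bool -> bool: reader addr.verified maps from writer addr.verified
  rule R1 violated at codes
  => forward: BREAKING (1)
migrating the Invoice value to v2:
  severity := "LOW" (missing; default applied)
  addr.weight := -2.5
  addr.verified := false
  writer addr.rating: no reader field; dropped
  writer codes: no reader field; dropped
  writer factor: no reader field; dropped
  => decoded: {"severity": "LOW", "addr": {"weight": -2.5, "verified": false}}

backward: BREAKING [(severity, R5)]; forward: BREAKING [(codes, R1)]; decoded: {"severity": "LOW", "addr": {"weight": -2.5, "verified": false}}


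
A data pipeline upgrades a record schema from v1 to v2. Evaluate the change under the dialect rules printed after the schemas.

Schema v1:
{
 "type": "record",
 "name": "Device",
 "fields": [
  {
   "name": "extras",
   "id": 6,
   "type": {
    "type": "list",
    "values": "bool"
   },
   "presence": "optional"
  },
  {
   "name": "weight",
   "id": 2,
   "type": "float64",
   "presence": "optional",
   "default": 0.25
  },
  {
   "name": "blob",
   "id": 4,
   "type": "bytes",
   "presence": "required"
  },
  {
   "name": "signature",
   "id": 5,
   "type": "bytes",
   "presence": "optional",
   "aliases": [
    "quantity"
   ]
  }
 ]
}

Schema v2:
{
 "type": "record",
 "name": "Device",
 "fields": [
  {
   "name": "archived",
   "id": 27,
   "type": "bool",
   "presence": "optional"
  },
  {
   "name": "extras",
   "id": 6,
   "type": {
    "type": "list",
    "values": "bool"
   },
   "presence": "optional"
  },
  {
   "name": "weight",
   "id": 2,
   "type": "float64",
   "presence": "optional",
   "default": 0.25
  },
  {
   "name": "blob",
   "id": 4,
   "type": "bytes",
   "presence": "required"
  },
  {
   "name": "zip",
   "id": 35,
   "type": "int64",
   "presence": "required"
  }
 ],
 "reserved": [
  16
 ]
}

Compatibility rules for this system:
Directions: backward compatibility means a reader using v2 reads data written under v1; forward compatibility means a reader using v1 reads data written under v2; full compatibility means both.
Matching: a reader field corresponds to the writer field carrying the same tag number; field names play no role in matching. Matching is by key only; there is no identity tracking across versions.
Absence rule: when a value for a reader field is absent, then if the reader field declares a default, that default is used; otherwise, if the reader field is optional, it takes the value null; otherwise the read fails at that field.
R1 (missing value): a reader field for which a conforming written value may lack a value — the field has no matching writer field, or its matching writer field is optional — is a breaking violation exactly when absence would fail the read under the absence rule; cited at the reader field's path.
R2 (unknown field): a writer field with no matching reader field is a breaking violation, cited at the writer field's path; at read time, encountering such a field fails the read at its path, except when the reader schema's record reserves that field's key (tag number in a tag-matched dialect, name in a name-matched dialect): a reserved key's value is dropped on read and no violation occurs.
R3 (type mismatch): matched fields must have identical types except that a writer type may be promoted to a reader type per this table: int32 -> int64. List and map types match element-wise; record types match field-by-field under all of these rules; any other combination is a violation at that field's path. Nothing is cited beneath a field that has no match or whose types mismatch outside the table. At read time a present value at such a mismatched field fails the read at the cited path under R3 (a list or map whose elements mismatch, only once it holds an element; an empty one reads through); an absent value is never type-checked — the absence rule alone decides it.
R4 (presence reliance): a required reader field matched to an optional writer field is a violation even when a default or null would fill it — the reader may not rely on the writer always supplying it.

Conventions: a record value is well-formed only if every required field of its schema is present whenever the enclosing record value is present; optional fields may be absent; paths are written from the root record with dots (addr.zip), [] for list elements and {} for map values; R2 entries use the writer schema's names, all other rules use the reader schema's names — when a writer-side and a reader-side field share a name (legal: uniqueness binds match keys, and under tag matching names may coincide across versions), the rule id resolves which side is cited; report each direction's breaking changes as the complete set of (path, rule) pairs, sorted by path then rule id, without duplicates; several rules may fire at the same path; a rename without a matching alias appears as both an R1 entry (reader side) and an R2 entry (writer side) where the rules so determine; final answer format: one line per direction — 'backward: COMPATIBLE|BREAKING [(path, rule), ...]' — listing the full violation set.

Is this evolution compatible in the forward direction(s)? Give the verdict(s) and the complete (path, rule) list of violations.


arrows below run writer -> reader for Device
forward for Device (reader v1, writer v2):
  extras: paired with writer extras (list<bool> -> list<bool>; writer optional)
  weight: paired with writer weight (float64 -> float64; writer optional)
  blob: paired with writer blob (bytes -> bytes; writer required)
  signature: no writer match
  leftover writer field: archived
  leftover writer field: zip
  rule R2 violated at archived
  rule R2 violated at zip
  => 2 violation(s): forward is BREAKING for Device
ruling out the remaining Device differences:
  removed field signature from record Device -> matters only for Device's backward compatibility — outside the asked direction

forward: BREAKING [(archived, R2), (zip, R2)]
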